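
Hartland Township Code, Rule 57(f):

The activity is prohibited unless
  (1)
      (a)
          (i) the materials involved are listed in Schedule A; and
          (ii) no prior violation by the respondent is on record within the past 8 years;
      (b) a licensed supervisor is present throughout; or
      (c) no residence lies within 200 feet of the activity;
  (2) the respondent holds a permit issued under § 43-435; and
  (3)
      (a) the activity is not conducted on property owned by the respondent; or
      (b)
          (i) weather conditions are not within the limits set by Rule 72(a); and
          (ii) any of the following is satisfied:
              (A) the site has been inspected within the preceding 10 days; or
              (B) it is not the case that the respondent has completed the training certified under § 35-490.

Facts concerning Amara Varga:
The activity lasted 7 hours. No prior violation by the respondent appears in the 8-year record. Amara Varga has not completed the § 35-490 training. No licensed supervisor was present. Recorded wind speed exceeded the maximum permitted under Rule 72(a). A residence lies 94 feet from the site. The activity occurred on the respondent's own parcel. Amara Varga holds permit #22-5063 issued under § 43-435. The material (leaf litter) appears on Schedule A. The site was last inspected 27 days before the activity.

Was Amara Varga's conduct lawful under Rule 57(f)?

(i) Schedule A material — holds.
(ii) no prior violation — met.
So (a) is satisfied (T AND T).
(b) supervisor present — fails.
(c) no residence in 200 ft — fails.
So (1) is satisfied (T OR F OR F).
(2) holds permit — satisfied.
(a) not (own property) — not met.
(i) not (weather ok) — holds.
(A) site inspected — not met.
(B) not (training certified) — holds.
So (ii) is satisfied (F OR T).
So (b) is satisfied (T AND T).
(3) = F OR T = true.
Overall = T AND T AND T = true.

Yes — lawful.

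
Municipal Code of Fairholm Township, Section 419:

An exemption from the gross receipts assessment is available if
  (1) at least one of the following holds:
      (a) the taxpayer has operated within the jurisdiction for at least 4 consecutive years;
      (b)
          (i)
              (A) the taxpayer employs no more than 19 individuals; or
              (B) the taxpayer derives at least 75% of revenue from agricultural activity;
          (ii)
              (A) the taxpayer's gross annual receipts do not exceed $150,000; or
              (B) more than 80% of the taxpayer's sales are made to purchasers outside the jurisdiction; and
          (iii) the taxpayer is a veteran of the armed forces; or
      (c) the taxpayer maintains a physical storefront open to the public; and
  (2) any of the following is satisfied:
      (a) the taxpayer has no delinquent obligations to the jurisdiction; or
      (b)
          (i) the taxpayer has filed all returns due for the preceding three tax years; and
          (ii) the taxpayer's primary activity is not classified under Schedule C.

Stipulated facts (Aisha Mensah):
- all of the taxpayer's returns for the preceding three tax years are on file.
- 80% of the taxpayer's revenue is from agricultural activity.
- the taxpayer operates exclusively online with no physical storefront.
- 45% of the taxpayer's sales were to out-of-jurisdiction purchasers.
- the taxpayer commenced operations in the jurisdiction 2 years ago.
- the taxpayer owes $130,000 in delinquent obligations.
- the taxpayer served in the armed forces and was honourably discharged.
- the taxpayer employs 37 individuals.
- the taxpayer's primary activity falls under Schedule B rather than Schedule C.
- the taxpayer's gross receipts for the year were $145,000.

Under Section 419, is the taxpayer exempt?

Yes — exempt.

(a) ≥ 4 yrs in jurisdiction — not met.
(A) ≤ 19 employees — not satisfied.
(B) ≥75% agricultural — holds.
(i): F OR T → true.
(A) receipts ≤ $150,000 — holds.
(B) >80% out-of-jur. sales — not satisfied.
(ii): T OR F → true.
(iii) veteran — holds.
(b): T AND T AND T → true.
(c) has storefront — fails.
(1): F OR T OR F → true.
(a) no delinquency — not satisfied.
(i) returns current — holds.
(ii) not (Schedule C activity) — satisfied.
(b): T AND T → true.
(2) = F OR T = true.
So Overall is satisfied (T AND T).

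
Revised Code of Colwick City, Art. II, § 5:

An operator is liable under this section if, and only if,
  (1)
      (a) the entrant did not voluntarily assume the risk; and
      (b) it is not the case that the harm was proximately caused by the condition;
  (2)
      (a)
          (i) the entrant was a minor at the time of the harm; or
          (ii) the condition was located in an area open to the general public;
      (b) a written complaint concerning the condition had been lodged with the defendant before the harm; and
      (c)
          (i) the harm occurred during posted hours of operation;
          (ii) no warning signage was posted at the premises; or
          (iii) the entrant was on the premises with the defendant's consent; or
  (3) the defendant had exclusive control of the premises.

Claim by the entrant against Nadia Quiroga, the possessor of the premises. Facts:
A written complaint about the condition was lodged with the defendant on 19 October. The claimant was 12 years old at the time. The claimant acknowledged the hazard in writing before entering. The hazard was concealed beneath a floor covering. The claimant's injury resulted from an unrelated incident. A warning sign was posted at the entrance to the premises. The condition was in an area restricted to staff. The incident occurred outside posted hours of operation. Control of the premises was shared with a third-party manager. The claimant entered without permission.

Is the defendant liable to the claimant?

(a) no assumed risk — not satisfied.
(b) not (proximate cause) — satisfied.
(1) = F AND T = false.
(i) entrant a minor — satisfied.
(ii) public area — not satisfied.
(a): T OR F → true.
(b) complaint lodged — met.
(i) during posted hours — fails.
(ii) no signage posted — not met.
(iii) consent to enter — not satisfied.
So (c) is not satisfied (F OR F OR F).
So (2) is not satisfied (T AND T AND F).
(3) exclusive control — not satisfied.
So Overall is not satisfied (F OR F OR F).

No — not liable.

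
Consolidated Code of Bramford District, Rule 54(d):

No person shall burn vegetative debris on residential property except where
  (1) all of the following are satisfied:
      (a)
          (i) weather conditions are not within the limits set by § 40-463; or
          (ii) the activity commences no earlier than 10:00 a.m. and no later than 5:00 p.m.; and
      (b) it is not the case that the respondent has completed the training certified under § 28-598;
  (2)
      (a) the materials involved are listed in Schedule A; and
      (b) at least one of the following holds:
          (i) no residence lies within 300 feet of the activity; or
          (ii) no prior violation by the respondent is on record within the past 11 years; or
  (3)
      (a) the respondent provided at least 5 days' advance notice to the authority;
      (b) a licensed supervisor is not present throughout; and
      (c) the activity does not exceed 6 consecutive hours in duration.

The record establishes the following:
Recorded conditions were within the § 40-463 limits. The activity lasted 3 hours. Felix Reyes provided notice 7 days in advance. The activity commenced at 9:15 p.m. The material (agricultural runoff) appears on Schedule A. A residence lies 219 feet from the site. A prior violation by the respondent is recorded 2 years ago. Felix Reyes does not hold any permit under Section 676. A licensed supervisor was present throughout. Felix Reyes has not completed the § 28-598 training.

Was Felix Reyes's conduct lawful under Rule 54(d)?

No — unlawful.

(i) not (weather ok) — not met.
(ii) start within hours — fails.
(a): F OR F → false.
(b) not (training certified) — met.
(1) = F AND T = false.
(a) Schedule A material — met.
(i) no residence in 300 ft — not met.
(ii) no prior violation — not met.
(b) = F OR F = false.
(2) = T AND F = false.
(a) ≥5 days' notice — satisfied.
(b) not (supervisor present) — fails.
(c) ≤ 6 hrs duration — met.
So (3) is not satisfied (T AND F AND T).
Overall = F OR F OR F = false.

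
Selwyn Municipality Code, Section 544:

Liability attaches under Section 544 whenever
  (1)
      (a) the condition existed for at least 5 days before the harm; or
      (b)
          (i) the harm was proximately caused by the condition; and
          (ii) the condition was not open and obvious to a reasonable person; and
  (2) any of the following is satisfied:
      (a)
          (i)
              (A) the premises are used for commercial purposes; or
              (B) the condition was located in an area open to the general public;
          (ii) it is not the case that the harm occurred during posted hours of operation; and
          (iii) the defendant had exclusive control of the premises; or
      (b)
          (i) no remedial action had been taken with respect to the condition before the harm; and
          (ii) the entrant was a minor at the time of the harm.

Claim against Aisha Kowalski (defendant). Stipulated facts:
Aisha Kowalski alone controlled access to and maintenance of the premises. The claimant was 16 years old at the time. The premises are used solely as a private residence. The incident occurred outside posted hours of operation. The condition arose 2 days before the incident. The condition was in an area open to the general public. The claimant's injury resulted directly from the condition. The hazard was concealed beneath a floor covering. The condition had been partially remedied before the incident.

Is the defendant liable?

(a) condition ≥5 days old — not met.
(i) proximate cause — met.
(ii) not open/obvious — satisfied.
So (b) is satisfied (T AND T).
So (1) is satisfied (F OR T).
(A) commercial use — not satisfied.
(B) public area — holds.
(i) = F OR T = true.
(ii) not (during posted hours) — met.
(iii) exclusive control — met.
(a): T AND T AND T → true.
(i) no remedial action — fails.
(ii) entrant a minor — satisfied.
(b): F AND T → false.
(2) = T OR F = true.
Overall: T AND T → true.

Yes — liable.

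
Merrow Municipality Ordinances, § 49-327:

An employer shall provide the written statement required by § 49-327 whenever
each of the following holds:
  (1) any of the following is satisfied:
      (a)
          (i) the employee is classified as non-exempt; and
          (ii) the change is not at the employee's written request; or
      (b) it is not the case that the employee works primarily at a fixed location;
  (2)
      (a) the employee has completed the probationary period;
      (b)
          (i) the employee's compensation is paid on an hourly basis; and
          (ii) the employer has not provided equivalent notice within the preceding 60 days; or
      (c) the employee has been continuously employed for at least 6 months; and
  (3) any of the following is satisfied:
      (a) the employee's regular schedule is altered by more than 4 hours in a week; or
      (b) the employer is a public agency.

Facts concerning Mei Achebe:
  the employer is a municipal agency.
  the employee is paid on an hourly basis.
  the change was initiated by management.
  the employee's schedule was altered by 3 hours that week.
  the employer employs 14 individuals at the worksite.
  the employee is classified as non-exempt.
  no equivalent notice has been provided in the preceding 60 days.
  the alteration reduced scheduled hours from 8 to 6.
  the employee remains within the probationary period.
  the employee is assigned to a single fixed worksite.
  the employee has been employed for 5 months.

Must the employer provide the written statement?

(i) non-exempt — holds.
(ii) not employee-requested — holds.
(a): T AND T → true.
(b) not (fixed location) — not satisfied.
So (1) is satisfied (T OR F).
(a) past probation — not met.
(i) hourly-paid — holds.
(ii) no recent notice — holds.
(b) = T AND T = true.
(c) tenure ≥ 6 mo. — fails.
So (2) is satisfied (F OR T OR F).
(a) schedule shift > 4h — not met.
(b) public agency — holds.
(3) = F OR T = true.
So Overall is satisfied (T AND T AND T).

Yes — required.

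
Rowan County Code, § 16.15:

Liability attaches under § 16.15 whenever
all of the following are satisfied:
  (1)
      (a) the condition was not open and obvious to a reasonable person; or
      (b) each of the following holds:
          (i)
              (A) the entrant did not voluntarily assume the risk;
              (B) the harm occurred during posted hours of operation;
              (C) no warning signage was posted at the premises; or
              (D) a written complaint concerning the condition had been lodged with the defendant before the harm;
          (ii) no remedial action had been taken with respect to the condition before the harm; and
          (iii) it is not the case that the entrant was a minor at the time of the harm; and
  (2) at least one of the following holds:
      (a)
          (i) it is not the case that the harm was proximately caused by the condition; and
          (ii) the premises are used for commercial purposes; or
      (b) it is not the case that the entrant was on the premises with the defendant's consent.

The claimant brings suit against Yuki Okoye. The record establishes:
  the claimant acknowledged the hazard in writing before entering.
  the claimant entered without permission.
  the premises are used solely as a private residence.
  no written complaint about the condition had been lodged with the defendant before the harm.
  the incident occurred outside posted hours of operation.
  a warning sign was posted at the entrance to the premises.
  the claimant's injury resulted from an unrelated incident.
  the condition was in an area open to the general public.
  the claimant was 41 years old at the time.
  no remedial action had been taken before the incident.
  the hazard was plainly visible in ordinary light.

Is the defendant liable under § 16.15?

(a) not open/obvious — fails.
(A) no assumed risk — not satisfied.
(B) during posted hours — fails.
(C) no signage posted — not satisfied.
(D) complaint lodged — not met.
So (i) is not satisfied (F OR F OR F OR F).
(ii) no remedial action — met.
(iii) not (entrant a minor) — holds.
(b) = F AND T AND T = false.
(1) = F OR F = false.
(i) not (proximate cause) — satisfied.
(ii) commercial use — not satisfied.
So (a) is not satisfied (T AND F).
(b) not (consent to enter) — satisfied.
So (2) is satisfied (F OR T).
Overall: F AND T → false.

No — not liable.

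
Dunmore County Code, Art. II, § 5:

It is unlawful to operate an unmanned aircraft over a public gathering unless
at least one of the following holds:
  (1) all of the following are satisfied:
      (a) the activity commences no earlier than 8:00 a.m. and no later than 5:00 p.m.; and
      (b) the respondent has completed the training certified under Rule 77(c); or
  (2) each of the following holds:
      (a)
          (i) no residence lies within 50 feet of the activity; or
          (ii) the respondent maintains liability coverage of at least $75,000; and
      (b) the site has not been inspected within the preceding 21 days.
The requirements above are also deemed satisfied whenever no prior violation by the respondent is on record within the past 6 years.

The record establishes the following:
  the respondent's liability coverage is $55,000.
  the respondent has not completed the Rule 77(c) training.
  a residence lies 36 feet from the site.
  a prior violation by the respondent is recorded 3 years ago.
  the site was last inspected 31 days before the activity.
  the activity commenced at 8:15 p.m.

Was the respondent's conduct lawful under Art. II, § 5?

(a) start within hours — not met.
(b) training certified — fails.
So (1) is not satisfied (F AND F).
(i) no residence in 50 ft — fails.
(ii) coverage ≥ $75,000 — not met.
(a): F OR F → false.
(b) not (site inspected) — met.
So (2) is not satisfied (F AND T).
Overall = F OR F = false.
Exception (no prior violation) — not satisfied.
Result: main false OR exception false → false.

No — unlawful.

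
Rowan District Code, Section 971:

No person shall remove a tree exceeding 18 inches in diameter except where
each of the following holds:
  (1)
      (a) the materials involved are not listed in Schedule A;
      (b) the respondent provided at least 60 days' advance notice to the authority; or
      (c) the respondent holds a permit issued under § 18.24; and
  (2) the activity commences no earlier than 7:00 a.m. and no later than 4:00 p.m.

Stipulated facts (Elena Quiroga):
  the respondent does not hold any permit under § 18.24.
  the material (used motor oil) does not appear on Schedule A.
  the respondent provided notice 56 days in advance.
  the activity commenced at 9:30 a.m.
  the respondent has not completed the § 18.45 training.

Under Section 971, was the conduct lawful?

Yes — lawful.

(a) not (Schedule A material) — satisfied.
(b) ≥60 days' notice — not met.
(c) holds permit — not satisfied.
(1) = T OR F OR F = true.
(2) start within hours — holds.
So Overall is satisfied (T AND T).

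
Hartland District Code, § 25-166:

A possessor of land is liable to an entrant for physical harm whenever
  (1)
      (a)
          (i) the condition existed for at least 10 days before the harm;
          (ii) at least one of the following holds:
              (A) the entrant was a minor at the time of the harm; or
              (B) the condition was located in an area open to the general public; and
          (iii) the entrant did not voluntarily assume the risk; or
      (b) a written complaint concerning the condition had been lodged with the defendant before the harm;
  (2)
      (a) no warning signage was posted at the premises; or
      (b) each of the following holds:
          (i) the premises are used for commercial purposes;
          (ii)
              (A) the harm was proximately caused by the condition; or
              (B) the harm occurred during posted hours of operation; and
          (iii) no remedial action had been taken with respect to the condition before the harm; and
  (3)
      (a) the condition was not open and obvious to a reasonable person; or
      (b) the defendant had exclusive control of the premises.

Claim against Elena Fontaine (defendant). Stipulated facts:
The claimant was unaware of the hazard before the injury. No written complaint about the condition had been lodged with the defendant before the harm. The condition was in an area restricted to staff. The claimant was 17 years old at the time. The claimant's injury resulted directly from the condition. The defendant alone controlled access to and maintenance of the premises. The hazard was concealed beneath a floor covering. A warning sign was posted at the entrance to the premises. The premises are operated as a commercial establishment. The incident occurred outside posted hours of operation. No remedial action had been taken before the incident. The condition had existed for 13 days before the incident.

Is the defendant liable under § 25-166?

Yes — liable.

(i) condition ≥10 days old — holds.
(A) entrant a minor — holds.
(B) public area — fails.
(ii) = T OR F = true.
(iii) no assumed risk — holds.
(a): T AND T AND T → true.
(b) complaint lodged — not met.
(1): T OR F → true.
(a) no signage posted — fails.
(i) commercial use — holds.
(A) proximate cause — holds.
(B) during posted hours — not met.
(ii): T OR F → true.
(iii) no remedial action — holds.
So (b) is satisfied (T AND T AND T).
So (2) is satisfied (F OR T).
(a) not open/obvious — holds.
(b) exclusive control — satisfied.
(3): T OR T → true.
Overall: T AND T AND T → true.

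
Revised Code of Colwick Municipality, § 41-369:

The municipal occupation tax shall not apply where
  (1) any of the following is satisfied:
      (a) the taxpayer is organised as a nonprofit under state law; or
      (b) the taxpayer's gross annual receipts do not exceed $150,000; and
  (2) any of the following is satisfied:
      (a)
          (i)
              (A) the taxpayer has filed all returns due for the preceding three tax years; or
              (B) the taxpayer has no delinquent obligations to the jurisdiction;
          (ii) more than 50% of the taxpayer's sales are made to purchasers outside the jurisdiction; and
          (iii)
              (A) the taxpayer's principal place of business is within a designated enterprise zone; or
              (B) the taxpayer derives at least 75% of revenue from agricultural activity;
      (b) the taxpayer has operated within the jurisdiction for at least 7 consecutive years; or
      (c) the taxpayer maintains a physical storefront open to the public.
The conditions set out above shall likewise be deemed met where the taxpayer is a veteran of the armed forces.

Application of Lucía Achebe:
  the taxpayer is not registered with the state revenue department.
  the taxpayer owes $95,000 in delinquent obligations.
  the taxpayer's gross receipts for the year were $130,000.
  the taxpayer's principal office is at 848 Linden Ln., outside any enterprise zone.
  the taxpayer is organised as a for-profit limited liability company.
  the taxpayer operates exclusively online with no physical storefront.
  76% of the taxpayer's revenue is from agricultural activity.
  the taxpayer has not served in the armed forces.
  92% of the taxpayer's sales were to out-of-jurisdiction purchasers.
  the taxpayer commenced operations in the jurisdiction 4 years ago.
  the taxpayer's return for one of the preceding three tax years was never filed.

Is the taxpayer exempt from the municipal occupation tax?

(a) nonprofit — not satisfied.
(b) receipts ≤ $150,000 — holds.
(1): F OR T → true.
(A) returns current — not met.
(B) no delinquency — not satisfied.
So (i) is not satisfied (F OR F).
(ii) >50% out-of-jur. sales — holds.
(A) in enterprise zone — not satisfied.
(B) ≥75% agricultural — satisfied.
(iii): F OR T → true.
So (a) is not satisfied (F AND T AND T).
(b) ≥ 7 yrs in jurisdiction — not satisfied.
(c) has storefront — not satisfied.
So (2) is not satisfied (F OR F OR F).
Overall = T AND F = false.
Exception (veteran) — not satisfied.
Result: main false OR exception false → false.

No — not exempt.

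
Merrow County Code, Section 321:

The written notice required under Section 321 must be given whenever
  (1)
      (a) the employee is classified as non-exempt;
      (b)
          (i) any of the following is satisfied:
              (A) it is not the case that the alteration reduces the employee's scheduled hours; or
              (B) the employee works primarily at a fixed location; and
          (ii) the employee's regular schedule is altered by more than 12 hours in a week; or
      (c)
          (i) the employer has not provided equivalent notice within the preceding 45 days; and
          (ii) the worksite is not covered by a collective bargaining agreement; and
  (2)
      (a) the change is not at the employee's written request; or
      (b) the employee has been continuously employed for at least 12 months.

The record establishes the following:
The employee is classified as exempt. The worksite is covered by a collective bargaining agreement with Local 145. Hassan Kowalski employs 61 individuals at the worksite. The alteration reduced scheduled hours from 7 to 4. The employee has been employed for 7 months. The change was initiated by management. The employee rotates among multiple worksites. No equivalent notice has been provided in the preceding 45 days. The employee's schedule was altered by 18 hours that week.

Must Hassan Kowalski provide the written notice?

(a) non-exempt — not satisfied.
(A) not (hours reduced) — not met.
(B) fixed location — not met.
(i) = F OR F = false.
(ii) schedule shift > 12h — satisfied.
(b): F AND T → false.
(i) no recent notice — satisfied.
(ii) no CBA — fails.
So (c) is not satisfied (T AND F).
(1) = F OR F OR F = false.
(a) not employee-requested — satisfied.
(b) tenure ≥ 12 mo. — fails.
So (2) is satisfied (T OR F).
So Overall is not satisfied (F AND T).

No — not required.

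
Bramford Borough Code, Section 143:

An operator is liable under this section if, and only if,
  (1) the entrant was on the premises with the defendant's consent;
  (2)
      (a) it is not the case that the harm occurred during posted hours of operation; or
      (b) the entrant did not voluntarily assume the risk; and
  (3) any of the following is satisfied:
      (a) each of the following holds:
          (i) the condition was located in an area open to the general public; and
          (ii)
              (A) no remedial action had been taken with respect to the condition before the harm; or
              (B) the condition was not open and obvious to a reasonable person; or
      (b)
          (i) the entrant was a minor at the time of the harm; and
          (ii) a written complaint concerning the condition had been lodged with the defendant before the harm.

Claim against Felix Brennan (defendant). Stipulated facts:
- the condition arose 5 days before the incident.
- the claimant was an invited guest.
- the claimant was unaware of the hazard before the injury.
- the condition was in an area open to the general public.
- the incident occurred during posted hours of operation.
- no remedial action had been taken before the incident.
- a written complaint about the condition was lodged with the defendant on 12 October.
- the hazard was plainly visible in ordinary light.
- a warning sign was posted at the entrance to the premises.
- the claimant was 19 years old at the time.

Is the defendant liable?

Yes — liable.

(1) consent to enter — holds.
(a) not (during posted hours) — not satisfied.
(b) no assumed risk — holds.
(2): F OR T → true.
(i) public area — satisfied.
(A) no remedial action — met.
(B) not open/obvious — fails.
(ii) = T OR F = true.
(a): T AND T → true.
(i) entrant a minor — fails.
(ii) complaint lodged — satisfied.
(b) = F AND T = false.
(3) = T OR F = true.
Overall: T AND T AND T → true.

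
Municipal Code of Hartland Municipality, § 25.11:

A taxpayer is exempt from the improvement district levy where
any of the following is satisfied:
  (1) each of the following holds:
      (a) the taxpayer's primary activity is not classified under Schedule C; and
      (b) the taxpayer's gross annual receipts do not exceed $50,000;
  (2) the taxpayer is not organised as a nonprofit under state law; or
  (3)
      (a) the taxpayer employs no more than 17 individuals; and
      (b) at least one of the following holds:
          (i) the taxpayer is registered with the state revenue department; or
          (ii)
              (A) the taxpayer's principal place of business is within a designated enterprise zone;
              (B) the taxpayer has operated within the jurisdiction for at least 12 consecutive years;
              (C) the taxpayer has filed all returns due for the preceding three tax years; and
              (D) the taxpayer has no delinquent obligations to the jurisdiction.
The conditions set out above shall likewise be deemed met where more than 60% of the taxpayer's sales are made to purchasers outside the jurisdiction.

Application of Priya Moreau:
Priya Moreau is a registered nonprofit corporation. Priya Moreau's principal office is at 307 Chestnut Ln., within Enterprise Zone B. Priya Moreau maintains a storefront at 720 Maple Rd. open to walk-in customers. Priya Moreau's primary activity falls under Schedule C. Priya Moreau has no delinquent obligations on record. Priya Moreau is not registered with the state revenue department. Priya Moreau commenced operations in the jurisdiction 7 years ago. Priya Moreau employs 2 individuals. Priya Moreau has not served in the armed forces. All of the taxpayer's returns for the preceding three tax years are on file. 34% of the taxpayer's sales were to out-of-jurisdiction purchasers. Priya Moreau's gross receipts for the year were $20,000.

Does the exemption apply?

No — not exempt.

(a) not (Schedule C activity) — not satisfied.
(b) receipts ≤ $50,000 — met.
So (1) is not satisfied (F AND T).
(2) not (nonprofit) — fails.
(a) ≤ 17 employees — satisfied.
(i) state-registered — not satisfied.
(A) in enterprise zone — met.
(B) ≥ 12 yrs in jurisdiction — fails.
(C) returns current — met.
(D) no delinquency — satisfied.
(ii) = T AND F AND T AND T = false.
(b) = F OR F = false.
So (3) is not satisfied (T AND F).
Overall: F OR F OR F → false.
Exception (>60% out-of-jur. sales) — not satisfied.
Result: main false OR exception false → false.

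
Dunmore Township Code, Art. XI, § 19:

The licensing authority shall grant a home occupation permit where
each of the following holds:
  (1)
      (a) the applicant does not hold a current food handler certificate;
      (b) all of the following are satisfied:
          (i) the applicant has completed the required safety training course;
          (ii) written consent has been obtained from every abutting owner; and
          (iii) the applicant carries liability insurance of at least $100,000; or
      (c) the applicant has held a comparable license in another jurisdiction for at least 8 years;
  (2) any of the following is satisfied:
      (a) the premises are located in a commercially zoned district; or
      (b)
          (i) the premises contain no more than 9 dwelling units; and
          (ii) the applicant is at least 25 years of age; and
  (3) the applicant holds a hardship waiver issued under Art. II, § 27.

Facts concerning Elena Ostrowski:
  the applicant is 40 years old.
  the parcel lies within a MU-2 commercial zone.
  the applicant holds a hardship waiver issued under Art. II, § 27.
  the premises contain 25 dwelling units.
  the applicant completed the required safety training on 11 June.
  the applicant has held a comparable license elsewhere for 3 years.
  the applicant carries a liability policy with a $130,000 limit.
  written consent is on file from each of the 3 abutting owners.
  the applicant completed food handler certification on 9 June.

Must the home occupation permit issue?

Yes — granted.

(a) not (food handler cert.) — not met.
(i) safety training — satisfied.
(ii) all abutters consent — met.
(iii) insurance ≥ $100,000 — holds.
(b): T AND T AND T → true.
(c) prior license ≥ 8 yr — not satisfied.
(1): F OR T OR F → true.
(a) commercially zoned — met.
(i) ≤ 9 units — fails.
(ii) age ≥ 25 — satisfied.
(b): F AND T → false.
So (2) is satisfied (T OR F).
(3) hardship waiver — satisfied.
Overall: T AND T AND T → true.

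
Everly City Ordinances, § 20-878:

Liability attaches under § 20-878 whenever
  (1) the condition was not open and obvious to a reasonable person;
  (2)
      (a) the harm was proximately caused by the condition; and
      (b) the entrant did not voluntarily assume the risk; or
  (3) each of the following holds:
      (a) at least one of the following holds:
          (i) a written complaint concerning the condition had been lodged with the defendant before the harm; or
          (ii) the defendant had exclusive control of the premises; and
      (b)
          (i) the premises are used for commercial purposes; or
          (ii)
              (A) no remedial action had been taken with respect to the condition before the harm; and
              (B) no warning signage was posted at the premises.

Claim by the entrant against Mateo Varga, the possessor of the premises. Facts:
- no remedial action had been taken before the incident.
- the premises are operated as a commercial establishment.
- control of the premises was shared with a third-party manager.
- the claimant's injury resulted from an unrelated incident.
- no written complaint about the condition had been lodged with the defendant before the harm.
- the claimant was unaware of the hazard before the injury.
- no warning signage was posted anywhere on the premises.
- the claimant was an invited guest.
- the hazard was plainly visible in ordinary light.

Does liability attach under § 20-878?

No — not liable.

(1) not open/obvious — not satisfied.
(a) proximate cause — not satisfied.
(b) no assumed risk — met.
(2) = F AND T = false.
(i) complaint lodged — not satisfied.
(ii) exclusive control — fails.
(a): F OR F → false.
(i) commercial use — met.
(A) no remedial action — satisfied.
(B) no signage posted — holds.
So (ii) is satisfied (T AND T).
(b): T OR T → true.
(3) = F AND T = false.
So Overall is not satisfied (F OR F OR F).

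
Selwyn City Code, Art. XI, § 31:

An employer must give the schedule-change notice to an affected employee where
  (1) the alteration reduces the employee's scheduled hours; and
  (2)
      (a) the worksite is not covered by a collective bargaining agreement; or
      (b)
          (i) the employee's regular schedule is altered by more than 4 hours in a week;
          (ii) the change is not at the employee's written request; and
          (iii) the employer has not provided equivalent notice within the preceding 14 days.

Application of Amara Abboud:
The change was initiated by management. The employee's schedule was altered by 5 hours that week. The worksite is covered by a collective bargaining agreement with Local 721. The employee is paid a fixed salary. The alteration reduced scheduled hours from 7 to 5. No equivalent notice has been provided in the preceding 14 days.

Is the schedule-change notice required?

Yes — required.

(1) hours reduced — satisfied.
(a) no CBA — fails.
(i) schedule shift > 4h — met.
(ii) not employee-requested — holds.
(iii) no recent notice — satisfied.
(b): T AND T AND T → true.
So (2) is satisfied (F OR T).
Overall = T AND T = true.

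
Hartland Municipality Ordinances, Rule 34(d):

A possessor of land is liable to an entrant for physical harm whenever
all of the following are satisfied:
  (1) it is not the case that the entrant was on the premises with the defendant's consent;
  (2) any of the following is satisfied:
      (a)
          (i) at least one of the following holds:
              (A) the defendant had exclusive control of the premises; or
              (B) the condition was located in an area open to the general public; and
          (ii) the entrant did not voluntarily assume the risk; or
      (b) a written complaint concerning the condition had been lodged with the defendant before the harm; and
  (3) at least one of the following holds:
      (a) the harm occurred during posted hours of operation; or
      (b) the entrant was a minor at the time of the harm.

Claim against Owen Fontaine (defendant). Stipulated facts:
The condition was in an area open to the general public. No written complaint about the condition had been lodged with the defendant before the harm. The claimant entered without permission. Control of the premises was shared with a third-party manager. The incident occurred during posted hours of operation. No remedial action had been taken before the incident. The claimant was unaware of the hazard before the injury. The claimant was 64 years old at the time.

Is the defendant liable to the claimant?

(1) not (consent to enter) — satisfied.
(A) exclusive control — fails.
(B) public area — satisfied.
(i) = F OR T = true.
(ii) no assumed risk — satisfied.
So (a) is satisfied (T AND T).
(b) complaint lodged — not satisfied.
(2) = T OR F = true.
(a) during posted hours — satisfied.
(b) entrant a minor — fails.
(3): T OR F → true.
Overall = T AND T AND T = true.

Yes — liable.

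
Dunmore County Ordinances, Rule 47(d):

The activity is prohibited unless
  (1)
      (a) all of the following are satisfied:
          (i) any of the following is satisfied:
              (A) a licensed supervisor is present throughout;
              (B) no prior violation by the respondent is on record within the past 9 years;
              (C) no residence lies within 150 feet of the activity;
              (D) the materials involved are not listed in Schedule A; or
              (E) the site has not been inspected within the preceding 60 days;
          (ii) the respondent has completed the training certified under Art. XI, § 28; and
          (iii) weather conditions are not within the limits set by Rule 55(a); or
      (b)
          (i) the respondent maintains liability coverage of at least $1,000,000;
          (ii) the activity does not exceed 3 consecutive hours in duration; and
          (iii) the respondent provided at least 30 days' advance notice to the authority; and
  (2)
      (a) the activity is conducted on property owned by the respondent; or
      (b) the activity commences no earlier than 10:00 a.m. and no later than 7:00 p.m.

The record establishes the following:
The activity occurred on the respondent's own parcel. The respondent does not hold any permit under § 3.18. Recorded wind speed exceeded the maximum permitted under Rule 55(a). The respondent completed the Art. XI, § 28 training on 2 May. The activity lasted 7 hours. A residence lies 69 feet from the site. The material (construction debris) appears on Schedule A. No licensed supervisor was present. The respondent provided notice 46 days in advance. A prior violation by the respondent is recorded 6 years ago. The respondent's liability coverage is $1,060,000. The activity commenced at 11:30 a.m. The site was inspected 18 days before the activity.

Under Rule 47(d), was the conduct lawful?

No — unlawful.

(A) supervisor present — fails.
(B) no prior violation — not met.
(C) no residence in 150 ft — not met.
(D) not (Schedule A material) — fails.
(E) not (site inspected) — not met.
(i): F OR F OR F OR F OR F → false.
(ii) training certified — met.
(iii) not (weather ok) — met.
(a) = F AND T AND T = false.
(i) coverage ≥ $1,000,000 — holds.
(ii) ≤ 3 hrs duration — not satisfied.
(iii) ≥30 days' notice — met.
(b) = T AND F AND T = false.
(1): F OR F → false.
(a) own property — met.
(b) start within hours — satisfied.
(2): T OR T → true.
So Overall is not satisfied (F AND T).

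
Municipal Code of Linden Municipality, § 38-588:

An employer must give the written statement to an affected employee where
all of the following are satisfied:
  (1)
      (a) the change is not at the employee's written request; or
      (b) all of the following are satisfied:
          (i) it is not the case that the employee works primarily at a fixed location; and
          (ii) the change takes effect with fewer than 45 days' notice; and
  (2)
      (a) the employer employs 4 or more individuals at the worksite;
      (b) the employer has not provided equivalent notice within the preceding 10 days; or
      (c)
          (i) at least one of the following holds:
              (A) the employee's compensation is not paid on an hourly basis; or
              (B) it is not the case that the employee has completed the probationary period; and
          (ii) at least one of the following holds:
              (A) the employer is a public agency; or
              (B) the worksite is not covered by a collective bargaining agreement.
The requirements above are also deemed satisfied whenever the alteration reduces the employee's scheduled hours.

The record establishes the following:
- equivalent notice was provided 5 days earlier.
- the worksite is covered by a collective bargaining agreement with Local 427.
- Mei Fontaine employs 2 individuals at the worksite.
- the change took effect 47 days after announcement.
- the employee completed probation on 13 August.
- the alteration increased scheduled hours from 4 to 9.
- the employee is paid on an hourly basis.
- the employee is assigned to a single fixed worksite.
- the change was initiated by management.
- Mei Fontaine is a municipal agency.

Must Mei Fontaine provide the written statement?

(a) not employee-requested — holds.
(i) not (fixed location) — not satisfied.
(ii) < 45 days' notice — fails.
(b): F AND F → false.
(1) = T OR F = true.
(a) ≥ 4 at site — not satisfied.
(b) no recent notice — fails.
(A) not (hourly-paid) — not met.
(B) not (past probation) — not met.
(i) = F OR F = false.
(A) public agency — met.
(B) no CBA — fails.
(ii) = T OR F = true.
(c): F AND T → false.
(2): F OR F OR F → false.
Overall = T AND F = false.
Exception (hours reduced) — not satisfied.
Result: main false OR exception false → false.

No — not required.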